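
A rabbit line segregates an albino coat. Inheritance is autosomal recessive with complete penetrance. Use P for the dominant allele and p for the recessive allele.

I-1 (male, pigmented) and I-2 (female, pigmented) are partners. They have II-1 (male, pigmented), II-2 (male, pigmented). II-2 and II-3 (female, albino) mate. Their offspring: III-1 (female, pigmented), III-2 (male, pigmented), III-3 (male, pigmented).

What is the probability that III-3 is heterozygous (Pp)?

III-3 is pigmented so carries P and received p from II-3 (pp), so III-3 is Pp, giving P(Pp) = 1.

1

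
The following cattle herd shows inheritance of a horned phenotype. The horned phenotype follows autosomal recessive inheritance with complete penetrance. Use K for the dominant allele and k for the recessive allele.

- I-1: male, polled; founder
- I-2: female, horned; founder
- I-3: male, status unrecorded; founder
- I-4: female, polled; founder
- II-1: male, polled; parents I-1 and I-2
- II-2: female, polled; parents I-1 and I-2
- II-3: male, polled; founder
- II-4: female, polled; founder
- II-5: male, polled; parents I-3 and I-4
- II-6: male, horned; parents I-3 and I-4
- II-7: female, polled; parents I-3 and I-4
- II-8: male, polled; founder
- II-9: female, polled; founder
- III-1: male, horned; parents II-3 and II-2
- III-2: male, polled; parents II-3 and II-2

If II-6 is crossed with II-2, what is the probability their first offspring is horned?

1/2

II-6 is horned, so II-6 is kk.
II-2 is polled so carries K and received k from I-2 (kk), so II-2 is Kk.
The cross gives 1/2 Kk : 1/2 kk, so P(offspring is horned) = 1/2.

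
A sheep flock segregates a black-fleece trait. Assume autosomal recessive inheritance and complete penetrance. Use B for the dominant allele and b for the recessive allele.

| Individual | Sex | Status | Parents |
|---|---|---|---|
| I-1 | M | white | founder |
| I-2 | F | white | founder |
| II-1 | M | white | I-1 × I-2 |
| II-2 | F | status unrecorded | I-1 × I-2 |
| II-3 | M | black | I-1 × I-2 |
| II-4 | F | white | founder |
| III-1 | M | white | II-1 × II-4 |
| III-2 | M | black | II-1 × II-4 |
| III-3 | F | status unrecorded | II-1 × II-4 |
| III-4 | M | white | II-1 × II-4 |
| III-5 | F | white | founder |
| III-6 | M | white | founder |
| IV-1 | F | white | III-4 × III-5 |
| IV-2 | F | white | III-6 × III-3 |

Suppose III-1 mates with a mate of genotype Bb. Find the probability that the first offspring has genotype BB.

II-1 is white so carries B and passed b to III-2 (bb), so II-1 is Bb.
II-4 is white so carries B and passed b to III-2 (bb), so II-4 is Bb.
III-1 is a white offspring of II-1 (Bb) × II-4 (Bb), whose cross gives 1/4 BB : 1/2 Bb : 1/4 bb; conditioning on being white, III-1 is BB with probability 1/3, Bb with probability 2/3.
Summing over parental genotype combinations, P(offspring has genotype BB) = 1/3·1/2 + 2/3·1/4 = 1/3.

1/3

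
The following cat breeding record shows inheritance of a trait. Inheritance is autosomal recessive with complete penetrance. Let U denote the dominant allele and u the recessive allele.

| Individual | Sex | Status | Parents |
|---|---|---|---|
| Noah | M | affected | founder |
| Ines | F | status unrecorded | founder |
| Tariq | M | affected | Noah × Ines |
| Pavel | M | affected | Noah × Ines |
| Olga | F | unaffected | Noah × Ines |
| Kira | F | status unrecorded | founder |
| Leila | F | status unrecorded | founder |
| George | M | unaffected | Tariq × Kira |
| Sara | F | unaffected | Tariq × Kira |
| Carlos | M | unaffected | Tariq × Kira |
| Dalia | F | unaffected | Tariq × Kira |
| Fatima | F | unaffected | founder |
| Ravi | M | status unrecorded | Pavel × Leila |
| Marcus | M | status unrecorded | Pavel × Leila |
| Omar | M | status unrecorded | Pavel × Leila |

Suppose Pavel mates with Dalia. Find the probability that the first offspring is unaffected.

1/2

Pavel is affected, so Pavel is uu.
Dalia is unaffected so carries U and received u from Tariq (uu), so Dalia is Uu.
The cross gives 1/2 Uu : 1/2 uu, so P(offspring is unaffected) = 1/2.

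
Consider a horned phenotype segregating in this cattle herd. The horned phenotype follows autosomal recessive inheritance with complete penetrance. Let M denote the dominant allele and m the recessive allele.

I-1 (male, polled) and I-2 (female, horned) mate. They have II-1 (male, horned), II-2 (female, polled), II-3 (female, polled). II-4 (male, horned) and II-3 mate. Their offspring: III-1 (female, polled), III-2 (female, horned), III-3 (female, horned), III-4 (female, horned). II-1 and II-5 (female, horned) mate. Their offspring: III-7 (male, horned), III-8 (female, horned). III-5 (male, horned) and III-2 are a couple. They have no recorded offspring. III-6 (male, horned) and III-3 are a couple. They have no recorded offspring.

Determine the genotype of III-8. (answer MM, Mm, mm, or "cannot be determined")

III-8 is horned, so III-8 is mm.

mm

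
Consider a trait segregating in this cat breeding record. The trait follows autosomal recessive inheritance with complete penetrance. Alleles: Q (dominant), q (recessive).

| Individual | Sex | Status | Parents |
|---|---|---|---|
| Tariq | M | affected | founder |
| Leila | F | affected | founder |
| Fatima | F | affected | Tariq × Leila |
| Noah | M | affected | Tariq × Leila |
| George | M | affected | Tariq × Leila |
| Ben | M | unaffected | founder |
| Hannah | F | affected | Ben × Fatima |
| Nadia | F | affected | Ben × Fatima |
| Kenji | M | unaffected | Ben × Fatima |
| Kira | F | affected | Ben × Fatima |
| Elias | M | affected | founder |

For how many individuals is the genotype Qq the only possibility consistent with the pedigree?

Obligate heterozygotes: Ben is unaffected so carries Q and passed q to Hannah (qq), so Ben is Qq; Kenji is unaffected so carries Q and received q from Fatima (qq), so Kenji is Qq.
Every other individual is either homozygous by phenotype or has at least one consistent homozygous assignment, so the count is 2.

2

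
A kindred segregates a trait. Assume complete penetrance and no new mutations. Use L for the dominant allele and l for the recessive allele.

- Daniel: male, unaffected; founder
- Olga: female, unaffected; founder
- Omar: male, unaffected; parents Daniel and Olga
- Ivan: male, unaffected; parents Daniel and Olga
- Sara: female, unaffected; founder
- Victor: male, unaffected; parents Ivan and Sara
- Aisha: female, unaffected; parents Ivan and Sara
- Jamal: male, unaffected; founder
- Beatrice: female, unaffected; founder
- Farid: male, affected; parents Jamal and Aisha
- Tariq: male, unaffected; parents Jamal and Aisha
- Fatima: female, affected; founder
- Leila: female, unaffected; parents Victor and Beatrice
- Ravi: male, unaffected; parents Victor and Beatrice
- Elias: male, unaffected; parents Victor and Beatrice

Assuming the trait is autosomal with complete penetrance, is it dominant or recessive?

Jamal and Aisha are both unaffected yet have an affected child Farid. Under dominance, an affected child requires at least one affected parent, so the trait cannot be dominant.

recessive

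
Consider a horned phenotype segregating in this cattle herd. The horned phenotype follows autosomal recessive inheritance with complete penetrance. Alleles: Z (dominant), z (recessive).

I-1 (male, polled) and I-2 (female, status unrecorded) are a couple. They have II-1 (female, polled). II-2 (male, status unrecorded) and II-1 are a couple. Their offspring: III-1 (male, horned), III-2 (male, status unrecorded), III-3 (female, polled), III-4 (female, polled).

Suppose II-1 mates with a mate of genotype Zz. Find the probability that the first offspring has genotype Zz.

II-1 is polled so carries Z and passed z to III-1 (zz), so II-1 is Zz.
The cross gives 1/4 ZZ : 1/2 Zz : 1/4 zz, so P(offspring has genotype Zz) = 1/2.

1/2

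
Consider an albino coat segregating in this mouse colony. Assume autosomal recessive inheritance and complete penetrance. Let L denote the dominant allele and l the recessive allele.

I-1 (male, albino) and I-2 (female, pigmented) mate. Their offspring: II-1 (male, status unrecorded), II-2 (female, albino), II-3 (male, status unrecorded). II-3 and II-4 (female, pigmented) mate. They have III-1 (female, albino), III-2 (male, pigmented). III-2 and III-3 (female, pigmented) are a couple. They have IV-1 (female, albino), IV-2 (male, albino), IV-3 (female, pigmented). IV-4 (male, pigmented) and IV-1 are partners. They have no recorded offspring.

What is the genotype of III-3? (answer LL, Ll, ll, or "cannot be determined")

Ll

From phenotype alone, III-3 is LL or Ll.
III-3 is pigmented so carries L and passed l to IV-1 (ll), so III-3 is Ll.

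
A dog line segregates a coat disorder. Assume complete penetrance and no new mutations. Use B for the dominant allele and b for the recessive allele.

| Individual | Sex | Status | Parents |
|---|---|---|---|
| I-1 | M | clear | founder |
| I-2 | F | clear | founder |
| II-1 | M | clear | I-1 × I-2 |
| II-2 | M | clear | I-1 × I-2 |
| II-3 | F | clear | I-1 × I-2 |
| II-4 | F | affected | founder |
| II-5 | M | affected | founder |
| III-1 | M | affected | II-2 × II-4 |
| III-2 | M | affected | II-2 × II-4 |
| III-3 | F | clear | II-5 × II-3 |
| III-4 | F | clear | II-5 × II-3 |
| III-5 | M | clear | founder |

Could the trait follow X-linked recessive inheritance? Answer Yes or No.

A consistent assignment under X-linked recessive exists: I-1 X^B Y, I-2 X^B X^B, II-1 X^B Y, II-2 X^B Y, II-3 X^B X^B, II-4 X^b X^b, II-5 X^b Y, III-1 X^b Y, III-2 X^b Y, III-3 X^B X^b, III-4 X^B X^b, III-5 X^B Y.
In this assignment every recorded phenotype matches its genotype and every non-founder's genotype is obtainable from its parents' genotypes, so the pedigree is consistent.

Yes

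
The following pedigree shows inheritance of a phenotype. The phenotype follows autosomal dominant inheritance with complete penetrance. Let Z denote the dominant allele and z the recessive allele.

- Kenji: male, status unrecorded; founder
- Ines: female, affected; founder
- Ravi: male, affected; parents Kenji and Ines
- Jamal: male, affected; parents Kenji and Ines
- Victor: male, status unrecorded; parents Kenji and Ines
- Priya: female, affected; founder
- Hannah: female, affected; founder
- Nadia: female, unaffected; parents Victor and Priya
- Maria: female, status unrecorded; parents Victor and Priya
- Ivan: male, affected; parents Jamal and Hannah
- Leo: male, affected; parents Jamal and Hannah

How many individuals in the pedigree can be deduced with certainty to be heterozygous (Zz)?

1

Obligate heterozygotes: Priya is affected so carries Z and passed z to Nadia (zz), so Priya is Zz.
Every other individual is either homozygous by phenotype or has at least one consistent homozygous assignment, so the count is 1.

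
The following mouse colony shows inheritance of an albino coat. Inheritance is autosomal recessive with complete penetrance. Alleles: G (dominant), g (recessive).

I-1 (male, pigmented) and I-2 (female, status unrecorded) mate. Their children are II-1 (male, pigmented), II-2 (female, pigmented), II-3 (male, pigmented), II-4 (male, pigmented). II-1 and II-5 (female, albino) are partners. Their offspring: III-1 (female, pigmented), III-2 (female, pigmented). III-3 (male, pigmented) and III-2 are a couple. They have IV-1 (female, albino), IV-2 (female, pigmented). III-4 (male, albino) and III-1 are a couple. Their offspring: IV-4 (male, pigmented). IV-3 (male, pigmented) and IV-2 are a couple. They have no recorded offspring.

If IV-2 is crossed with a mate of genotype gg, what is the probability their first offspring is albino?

III-3 is pigmented so carries G and passed g to IV-1 (gg), so III-3 is Gg.
III-2 is pigmented so carries G and received g from II-5 (gg), so III-2 is Gg.
IV-2 is a pigmented offspring of III-3 (Gg) × III-2 (Gg), whose cross gives 1/4 GG : 1/2 Gg : 1/4 gg; conditioning on being pigmented, IV-2 is GG with probability 1/3, Gg with probability 2/3.
Summing over parental genotype combinations, P(offspring is albino) = 2/3·1/2 = 1/3.

1/3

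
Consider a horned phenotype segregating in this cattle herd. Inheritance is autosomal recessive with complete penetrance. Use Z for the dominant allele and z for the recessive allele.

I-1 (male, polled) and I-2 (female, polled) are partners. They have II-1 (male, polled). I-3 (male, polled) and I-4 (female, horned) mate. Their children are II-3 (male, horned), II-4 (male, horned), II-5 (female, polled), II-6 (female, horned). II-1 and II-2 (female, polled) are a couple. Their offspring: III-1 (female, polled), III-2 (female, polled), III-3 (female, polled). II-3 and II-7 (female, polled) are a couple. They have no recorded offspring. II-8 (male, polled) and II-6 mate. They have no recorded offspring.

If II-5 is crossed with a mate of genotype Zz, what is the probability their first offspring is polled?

3/4

II-5 is polled so carries Z and received z from I-4 (zz), so II-5 is Zz.
The cross gives 1/4 ZZ : 1/2 Zz : 1/4 zz, so P(offspring is polled) = 3/4.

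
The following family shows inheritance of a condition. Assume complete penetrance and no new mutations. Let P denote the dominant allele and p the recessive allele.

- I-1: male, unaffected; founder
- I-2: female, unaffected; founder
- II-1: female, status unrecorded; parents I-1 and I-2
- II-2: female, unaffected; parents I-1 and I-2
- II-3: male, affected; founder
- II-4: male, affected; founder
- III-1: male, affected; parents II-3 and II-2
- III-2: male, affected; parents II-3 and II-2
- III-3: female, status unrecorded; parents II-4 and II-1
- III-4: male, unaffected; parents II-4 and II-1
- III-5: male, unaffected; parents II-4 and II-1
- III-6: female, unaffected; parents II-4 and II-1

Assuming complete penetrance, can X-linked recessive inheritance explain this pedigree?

A consistent assignment under X-linked recessive exists: I-1 X^P Y, I-2 X^P X^p, II-1 X^P X^P, II-2 X^P X^p, II-3 X^p Y, II-4 X^p Y, III-1 X^p Y, III-2 X^p Y, III-3 X^P X^p, III-4 X^P Y, III-5 X^P Y, III-6 X^P X^p.
In this assignment every recorded phenotype matches its genotype and every non-founder's genotype is obtainable from its parents' genotypes, so the pedigree is consistent.

Yes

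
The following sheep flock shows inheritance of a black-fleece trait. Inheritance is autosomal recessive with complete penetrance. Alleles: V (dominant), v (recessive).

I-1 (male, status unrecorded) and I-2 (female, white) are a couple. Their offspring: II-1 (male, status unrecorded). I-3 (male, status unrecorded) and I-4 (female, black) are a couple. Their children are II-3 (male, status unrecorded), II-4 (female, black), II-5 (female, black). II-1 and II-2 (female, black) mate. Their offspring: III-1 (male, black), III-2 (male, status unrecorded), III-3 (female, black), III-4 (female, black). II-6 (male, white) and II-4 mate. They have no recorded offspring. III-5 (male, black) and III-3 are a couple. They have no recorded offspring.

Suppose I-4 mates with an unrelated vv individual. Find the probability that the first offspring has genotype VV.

0

I-4 is black, so I-4 is vv.
The cross gives 1 vv, so P(offspring has genotype VV) = 0.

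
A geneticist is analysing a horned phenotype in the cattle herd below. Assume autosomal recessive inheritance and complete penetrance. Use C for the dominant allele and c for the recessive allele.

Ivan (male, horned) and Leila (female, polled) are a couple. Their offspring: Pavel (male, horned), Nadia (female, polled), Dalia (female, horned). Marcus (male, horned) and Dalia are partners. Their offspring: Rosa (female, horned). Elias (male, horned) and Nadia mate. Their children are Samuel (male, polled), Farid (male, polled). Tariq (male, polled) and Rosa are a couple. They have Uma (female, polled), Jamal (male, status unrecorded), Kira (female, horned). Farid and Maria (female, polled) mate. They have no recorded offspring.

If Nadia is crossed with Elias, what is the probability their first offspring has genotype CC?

Nadia is polled so carries C and received c from Ivan (cc), so Nadia is Cc.
Elias is horned, so Elias is cc.
The cross gives 1/2 Cc : 1/2 cc, so P(offspring has genotype CC) = 0.

0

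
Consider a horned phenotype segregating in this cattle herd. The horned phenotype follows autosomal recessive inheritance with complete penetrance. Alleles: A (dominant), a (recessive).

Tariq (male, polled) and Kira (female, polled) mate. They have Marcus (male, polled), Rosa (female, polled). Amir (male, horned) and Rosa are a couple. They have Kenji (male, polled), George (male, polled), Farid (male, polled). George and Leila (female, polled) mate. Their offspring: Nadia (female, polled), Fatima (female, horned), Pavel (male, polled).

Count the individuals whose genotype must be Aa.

Obligate heterozygotes: Kenji is polled so carries A and received a from Amir (aa), so Kenji is Aa; George is polled so carries A and received a from Amir (aa), so George is Aa; Farid is polled so carries A and received a from Amir (aa), so Farid is Aa; Leila is polled so carries A and passed a to Fatima (aa), so Leila is Aa.
Every other individual is either homozygous by phenotype or has at least one consistent homozygous assignment, so the count is 4.

4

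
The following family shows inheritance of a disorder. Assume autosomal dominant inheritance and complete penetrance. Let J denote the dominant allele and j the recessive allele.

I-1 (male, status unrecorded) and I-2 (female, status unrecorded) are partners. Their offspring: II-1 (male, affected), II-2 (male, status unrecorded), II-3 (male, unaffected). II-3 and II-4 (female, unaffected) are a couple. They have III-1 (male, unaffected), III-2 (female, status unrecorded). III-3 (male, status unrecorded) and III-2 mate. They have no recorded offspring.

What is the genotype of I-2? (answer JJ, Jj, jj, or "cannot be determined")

cannot be determined

I-2's phenotype is unrecorded, and no parent or child forces a single allele at both positions; consistent genotype assignments exist with I-2 as Jj or jj.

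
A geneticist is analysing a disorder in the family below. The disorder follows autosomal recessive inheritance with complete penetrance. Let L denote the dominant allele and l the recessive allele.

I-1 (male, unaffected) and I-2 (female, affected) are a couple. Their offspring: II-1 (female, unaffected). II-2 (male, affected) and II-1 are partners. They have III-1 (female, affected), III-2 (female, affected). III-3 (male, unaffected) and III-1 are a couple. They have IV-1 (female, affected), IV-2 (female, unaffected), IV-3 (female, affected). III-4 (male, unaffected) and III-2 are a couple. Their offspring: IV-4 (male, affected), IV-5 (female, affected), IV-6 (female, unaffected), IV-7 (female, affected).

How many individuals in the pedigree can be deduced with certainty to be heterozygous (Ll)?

5

Obligate heterozygotes: II-1 is unaffected so carries L and received l from I-2 (ll), so II-1 is Ll; III-3 is unaffected so carries L and passed l to IV-1 (ll), so III-3 is Ll; III-4 is unaffected so carries L and passed l to IV-4 (ll), so III-4 is Ll; IV-2 is unaffected so carries L and received l from III-1 (ll), so IV-2 is Ll; IV-6 is unaffected so carries L and received l from III-2 (ll), so IV-6 is Ll.
Every other individual is either homozygous by phenotype or has at least one consistent homozygous assignment, so the count is 5.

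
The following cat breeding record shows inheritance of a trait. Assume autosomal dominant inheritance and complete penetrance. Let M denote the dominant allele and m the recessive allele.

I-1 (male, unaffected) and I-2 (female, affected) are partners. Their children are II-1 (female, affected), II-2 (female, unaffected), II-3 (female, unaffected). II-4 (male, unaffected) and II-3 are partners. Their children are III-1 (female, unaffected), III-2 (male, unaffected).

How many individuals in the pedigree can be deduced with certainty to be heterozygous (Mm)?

2

Obligate heterozygotes: I-2 is affected so carries M and passed m to II-2 (mm), so I-2 is Mm; II-1 is affected so carries M and received m from I-1 (mm), so II-1 is Mm.
Every other individual is either homozygous by phenotype or has at least one consistent homozygous assignment, so the count is 2.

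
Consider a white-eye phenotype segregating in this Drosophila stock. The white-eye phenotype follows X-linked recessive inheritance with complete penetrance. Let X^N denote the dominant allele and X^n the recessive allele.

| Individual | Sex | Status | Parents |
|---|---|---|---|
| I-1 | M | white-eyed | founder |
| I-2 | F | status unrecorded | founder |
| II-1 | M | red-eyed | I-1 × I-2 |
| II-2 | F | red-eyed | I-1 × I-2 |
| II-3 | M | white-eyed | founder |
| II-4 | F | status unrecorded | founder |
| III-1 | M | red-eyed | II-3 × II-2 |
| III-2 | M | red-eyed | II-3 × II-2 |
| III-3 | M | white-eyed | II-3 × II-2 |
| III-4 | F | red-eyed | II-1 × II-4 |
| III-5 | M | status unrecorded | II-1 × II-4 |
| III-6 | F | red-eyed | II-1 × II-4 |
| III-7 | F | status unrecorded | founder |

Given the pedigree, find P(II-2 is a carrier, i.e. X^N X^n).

1

II-2 is red-eyed so carries N and received n from I-1 (X^n Y), so II-2 is X^N X^n, giving P(X^N X^n) = 1.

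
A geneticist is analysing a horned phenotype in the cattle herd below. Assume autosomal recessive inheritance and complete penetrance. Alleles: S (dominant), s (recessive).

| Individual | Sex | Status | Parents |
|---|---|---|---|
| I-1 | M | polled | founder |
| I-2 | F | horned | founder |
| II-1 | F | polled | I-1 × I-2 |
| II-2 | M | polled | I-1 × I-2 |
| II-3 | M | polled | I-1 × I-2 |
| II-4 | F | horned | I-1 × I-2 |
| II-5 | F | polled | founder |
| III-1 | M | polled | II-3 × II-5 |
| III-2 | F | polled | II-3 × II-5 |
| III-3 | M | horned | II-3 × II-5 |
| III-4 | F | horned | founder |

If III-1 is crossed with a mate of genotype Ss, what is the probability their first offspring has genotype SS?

1/3

II-3 is polled so carries S and received s from I-2 (ss), so II-3 is Ss.
II-5 is polled so carries S and passed s to III-3 (ss), so II-5 is Ss.
III-1 is a polled offspring of II-3 (Ss) × II-5 (Ss), whose cross gives 1/4 SS : 1/2 Ss : 1/4 ss; conditioning on being polled, III-1 is SS with probability 1/3, Ss with probability 2/3.
Summing over parental genotype combinations, P(offspring has genotype SS) = 1/3·1/2 + 2/3·1/4 = 1/3.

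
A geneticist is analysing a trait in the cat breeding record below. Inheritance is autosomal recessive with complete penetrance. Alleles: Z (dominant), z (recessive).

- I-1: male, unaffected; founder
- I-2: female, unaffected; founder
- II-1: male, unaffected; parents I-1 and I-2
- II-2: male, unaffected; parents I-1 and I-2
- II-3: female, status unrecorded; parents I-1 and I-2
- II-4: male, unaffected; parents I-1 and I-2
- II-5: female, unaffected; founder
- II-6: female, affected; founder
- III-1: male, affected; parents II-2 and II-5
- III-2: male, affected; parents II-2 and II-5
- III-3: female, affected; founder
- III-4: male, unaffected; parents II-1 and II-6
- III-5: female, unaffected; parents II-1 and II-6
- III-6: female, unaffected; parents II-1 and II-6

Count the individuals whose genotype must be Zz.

Obligate heterozygotes: II-2 is unaffected so carries Z and passed z to III-1 (zz), so II-2 is Zz; II-5 is unaffected so carries Z and passed z to III-1 (zz), so II-5 is Zz; III-4 is unaffected so carries Z and received z from II-6 (zz), so III-4 is Zz; III-5 is unaffected so carries Z and received z from II-6 (zz), so III-5 is Zz; III-6 is unaffected so carries Z and received z from II-6 (zz), so III-6 is Zz.
Every other individual is either homozygous by phenotype or has at least one consistent homozygous assignment, so the count is 5.

5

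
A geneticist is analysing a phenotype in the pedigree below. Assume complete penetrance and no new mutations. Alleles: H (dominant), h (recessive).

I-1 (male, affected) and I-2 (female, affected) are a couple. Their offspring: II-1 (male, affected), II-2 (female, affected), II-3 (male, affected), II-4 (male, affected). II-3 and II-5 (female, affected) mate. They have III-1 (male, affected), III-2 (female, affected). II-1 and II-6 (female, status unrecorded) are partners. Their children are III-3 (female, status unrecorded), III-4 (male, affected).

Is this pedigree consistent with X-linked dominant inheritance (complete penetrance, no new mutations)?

A consistent assignment under X-linked dominant exists: I-1 X^H Y, I-2 X^H X^H, II-1 X^H Y, II-2 X^H X^H, II-3 X^H Y, II-4 X^H Y, II-5 X^H X^H, II-6 X^H X^H, III-1 X^H Y, III-2 X^H X^H, III-3 X^H X^H, III-4 X^H Y.
In this assignment every recorded phenotype matches its genotype and every non-founder's genotype is obtainable from its parents' genotypes, so the pedigree is consistent.

Yes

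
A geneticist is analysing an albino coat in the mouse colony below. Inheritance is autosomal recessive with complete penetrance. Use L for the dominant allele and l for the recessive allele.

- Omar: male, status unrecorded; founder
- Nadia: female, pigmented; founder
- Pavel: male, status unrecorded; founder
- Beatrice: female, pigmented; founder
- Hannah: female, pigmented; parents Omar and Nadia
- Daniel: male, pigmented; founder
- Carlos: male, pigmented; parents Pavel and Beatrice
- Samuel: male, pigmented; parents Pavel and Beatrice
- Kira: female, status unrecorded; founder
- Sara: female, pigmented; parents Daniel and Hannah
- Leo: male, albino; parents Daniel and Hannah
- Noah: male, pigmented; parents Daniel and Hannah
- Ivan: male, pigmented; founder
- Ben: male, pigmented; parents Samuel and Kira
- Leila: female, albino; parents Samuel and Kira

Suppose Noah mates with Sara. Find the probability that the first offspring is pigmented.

Daniel is pigmented so carries L and passed l to Leo (ll), so Daniel is Ll.
Hannah is pigmented so carries L and passed l to Leo (ll), so Hannah is Ll.
Noah is a pigmented offspring of Daniel (Ll) × Hannah (Ll), whose cross gives 1/4 LL : 1/2 Ll : 1/4 ll; conditioning on being pigmented, Noah is LL with probability 1/3, Ll with probability 2/3.
Sara is a pigmented offspring of Daniel (Ll) × Hannah (Ll), whose cross gives 1/4 LL : 1/2 Ll : 1/4 ll; conditioning on being pigmented, Sara is LL with probability 1/3, Ll with probability 2/3.
Summing over parental genotype combinations, P(offspring is pigmented) = 1/9·1 + 2/9·1 + 2/9·1 + 4/9·3/4 = 8/9.

8/9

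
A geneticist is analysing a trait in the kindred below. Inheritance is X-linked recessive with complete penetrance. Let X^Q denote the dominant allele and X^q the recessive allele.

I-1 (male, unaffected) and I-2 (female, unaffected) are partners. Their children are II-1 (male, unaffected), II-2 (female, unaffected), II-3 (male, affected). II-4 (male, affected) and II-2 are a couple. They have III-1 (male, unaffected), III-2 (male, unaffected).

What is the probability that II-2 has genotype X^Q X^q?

I-1 is unaffected, so I-1 is X^Q Y.
I-2 is unaffected so carries Q and passed q to II-3 (X^q Y), so I-2 is X^Q X^q.
Their cross gives offspring ratios 1/2 X^Q X^Q : 1/2 X^Q X^q. Conditioning on II-2 being unaffected, P(X^Q X^q) = 1/2 / 1 = 1/2 before taking II-2's own offspring into account.
II-4 is affected, so II-4 is X^q Y.
Now use II-2's offspring. Probability of each recorded status — unaffected son III-1: 1/2 if II-2 is X^Q X^q, 1 if X^Q X^Q; unaffected son III-2: 1/2 if II-2 is X^Q X^q, 1 if X^Q X^Q.
Bayes: P(X^Q X^q) = 1/2·1/4 / (1/2·1/4 + 1/2·1) = 1/5.

1/5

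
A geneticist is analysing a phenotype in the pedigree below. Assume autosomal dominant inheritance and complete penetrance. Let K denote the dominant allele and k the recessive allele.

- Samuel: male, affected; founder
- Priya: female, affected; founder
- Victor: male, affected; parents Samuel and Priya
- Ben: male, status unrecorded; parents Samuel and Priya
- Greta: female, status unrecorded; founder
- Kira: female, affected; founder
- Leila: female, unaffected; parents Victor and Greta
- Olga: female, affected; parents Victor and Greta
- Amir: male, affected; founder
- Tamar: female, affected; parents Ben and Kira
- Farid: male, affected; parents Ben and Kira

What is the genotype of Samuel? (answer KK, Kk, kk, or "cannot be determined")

Samuel's phenotype allows KK or Kk, and no parent or child forces a single allele at both positions; consistent genotype assignments exist with Samuel as KK or Kk.

cannot be determined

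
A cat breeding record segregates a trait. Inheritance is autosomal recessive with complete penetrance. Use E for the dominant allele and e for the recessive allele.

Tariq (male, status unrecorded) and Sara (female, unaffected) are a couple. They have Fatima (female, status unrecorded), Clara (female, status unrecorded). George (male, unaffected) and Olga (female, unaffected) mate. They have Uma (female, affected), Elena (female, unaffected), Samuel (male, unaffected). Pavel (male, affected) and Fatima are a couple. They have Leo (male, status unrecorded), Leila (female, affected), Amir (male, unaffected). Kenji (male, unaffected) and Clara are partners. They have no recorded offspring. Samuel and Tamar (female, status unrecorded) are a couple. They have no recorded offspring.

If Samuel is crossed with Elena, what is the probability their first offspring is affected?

George is unaffected so carries E and passed e to Uma (ee), so George is Ee.
Olga is unaffected so carries E and passed e to Uma (ee), so Olga is Ee.
Samuel is an unaffected offspring of George (Ee) × Olga (Ee), whose cross gives 1/4 EE : 1/2 Ee : 1/4 ee; conditioning on being unaffected, Samuel is EE with probability 1/3, Ee with probability 2/3.
Elena is an unaffected offspring of George (Ee) × Olga (Ee), whose cross gives 1/4 EE : 1/2 Ee : 1/4 ee; conditioning on being unaffected, Elena is EE with probability 1/3, Ee with probability 2/3.
Summing over parental genotype combinations, P(offspring is affected) = 4/9·1/4 = 1/9.

1/9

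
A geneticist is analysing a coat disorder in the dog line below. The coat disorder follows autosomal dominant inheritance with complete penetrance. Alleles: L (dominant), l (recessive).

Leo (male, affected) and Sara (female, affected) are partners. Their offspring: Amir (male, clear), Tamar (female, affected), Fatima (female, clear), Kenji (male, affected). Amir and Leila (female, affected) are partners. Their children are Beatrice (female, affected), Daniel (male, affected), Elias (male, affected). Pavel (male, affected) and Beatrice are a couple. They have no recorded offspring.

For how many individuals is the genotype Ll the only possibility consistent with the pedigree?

Obligate heterozygotes: Leo is affected so carries L and passed l to Amir (ll), so Leo is Ll; Sara is affected so carries L and passed l to Amir (ll), so Sara is Ll; Beatrice is affected so carries L and received l from Amir (ll), so Beatrice is Ll; Daniel is affected so carries L and received l from Amir (ll), so Daniel is Ll; Elias is affected so carries L and received l from Amir (ll), so Elias is Ll.
Every other individual is either homozygous by phenotype or has at least one consistent homozygous assignment, so the count is 5.

5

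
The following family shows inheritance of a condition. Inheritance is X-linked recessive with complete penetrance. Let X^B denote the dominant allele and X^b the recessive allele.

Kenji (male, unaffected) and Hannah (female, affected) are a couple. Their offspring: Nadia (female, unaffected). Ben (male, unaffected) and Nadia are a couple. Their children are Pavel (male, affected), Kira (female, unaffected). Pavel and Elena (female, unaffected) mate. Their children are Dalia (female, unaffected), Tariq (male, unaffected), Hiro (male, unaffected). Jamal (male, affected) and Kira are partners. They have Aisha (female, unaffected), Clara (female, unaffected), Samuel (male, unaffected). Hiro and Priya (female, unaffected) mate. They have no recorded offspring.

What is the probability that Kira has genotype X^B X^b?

1/9

Ben is unaffected, so Ben is X^B Y.
Nadia is unaffected so carries B and received b from Hannah (X^b X^b), so Nadia is X^B X^b.
Their cross gives offspring ratios 1/2 X^B X^B : 1/2 X^B X^b. Conditioning on Kira being unaffected, P(X^B X^b) = 1/2 / 1 = 1/2 before taking Kira's own offspring into account.
Jamal is affected, so Jamal is X^b Y.
Now use Kira's offspring. Probability of each recorded status — unaffected daughter Aisha: 1/2 if Kira is X^B X^b, 1 if X^B X^B; unaffected daughter Clara: 1/2 if Kira is X^B X^b, 1 if X^B X^B; unaffected son Samuel: 1/2 if Kira is X^B X^b, 1 if X^B X^B.
Bayes: P(X^B X^b) = 1/2·1/8 / (1/2·1/8 + 1/2·1) = 1/9.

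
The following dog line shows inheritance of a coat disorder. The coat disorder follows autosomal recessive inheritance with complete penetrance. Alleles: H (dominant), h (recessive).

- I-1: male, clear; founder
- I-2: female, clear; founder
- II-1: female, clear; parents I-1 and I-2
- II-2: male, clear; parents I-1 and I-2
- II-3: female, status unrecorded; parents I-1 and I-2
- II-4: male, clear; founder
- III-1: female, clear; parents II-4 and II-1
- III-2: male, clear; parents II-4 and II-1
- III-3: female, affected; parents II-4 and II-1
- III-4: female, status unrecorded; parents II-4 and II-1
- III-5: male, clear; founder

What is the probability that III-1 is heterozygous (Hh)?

2/3

II-4 is clear so carries H and passed h to III-3 (hh), so II-4 is Hh.
II-1 is clear so carries H and passed h to III-3 (hh), so II-1 is Hh.
Their cross gives offspring ratios 1/4 HH : 1/2 Hh : 1/4 hh. Conditioning on III-1 being clear, P(Hh) = 1/2 / 3/4 = 2/3.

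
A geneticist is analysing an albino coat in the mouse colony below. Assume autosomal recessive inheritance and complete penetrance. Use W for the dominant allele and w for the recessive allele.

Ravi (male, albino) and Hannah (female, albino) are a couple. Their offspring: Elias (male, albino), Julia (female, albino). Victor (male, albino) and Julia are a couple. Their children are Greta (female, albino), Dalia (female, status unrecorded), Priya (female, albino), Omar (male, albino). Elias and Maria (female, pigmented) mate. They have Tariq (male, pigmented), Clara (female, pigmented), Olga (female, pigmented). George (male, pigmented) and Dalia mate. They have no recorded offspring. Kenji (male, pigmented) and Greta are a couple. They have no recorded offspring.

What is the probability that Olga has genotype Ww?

1

Olga is pigmented so carries W and received w from Elias (ww), so Olga is Ww, giving P(Ww) = 1.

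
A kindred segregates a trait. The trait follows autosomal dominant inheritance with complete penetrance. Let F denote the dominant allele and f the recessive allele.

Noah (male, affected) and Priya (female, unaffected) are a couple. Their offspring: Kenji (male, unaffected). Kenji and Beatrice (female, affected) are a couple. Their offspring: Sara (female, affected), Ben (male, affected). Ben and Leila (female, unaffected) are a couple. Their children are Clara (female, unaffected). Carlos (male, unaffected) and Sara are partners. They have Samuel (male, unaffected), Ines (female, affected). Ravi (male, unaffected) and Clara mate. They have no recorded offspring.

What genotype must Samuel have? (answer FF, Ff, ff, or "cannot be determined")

ff

Samuel is unaffected, so Samuel is ff.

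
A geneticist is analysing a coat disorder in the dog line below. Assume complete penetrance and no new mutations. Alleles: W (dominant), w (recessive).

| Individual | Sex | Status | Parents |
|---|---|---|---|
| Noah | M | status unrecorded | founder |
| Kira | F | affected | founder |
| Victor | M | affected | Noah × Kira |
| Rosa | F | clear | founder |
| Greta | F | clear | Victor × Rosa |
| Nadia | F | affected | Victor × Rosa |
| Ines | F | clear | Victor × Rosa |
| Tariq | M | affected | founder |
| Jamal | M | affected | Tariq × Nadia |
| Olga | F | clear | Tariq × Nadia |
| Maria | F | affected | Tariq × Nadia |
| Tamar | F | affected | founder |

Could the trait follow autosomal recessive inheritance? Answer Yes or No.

No

Under autosomal recessive, Olga (clear, female) cannot arise from Tariq (affected) × Nadia (affected).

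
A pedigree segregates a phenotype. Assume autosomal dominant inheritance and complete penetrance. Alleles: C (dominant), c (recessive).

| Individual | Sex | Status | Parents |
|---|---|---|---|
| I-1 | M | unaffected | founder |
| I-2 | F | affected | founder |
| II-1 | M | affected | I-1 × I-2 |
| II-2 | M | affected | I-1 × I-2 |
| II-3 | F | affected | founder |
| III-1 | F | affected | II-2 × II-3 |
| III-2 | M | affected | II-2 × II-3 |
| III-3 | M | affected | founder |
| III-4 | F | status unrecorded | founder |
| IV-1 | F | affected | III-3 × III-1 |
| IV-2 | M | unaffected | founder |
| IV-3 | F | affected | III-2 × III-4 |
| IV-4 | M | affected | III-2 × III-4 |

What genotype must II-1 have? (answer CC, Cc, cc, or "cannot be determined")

From phenotype alone, II-1 is CC or Cc.
II-1 is affected so carries C and received c from I-1 (cc), so II-1 is Cc.

Cc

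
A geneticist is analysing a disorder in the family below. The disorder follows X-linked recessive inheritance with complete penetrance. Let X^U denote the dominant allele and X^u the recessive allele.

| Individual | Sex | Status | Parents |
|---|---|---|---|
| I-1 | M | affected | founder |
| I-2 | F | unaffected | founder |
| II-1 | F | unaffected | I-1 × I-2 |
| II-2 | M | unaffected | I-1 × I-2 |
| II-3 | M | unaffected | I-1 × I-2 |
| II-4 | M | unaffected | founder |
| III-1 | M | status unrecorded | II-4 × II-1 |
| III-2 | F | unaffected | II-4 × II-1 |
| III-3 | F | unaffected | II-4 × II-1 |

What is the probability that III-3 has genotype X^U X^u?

II-4 is unaffected, so II-4 is X^U Y.
II-1 is unaffected so carries U and received u from I-1 (X^u Y), so II-1 is X^U X^u.
Their cross gives offspring ratios 1/2 X^U X^U : 1/2 X^U X^u. Conditioning on III-3 being unaffected, P(X^U X^u) = 1/2 / 1 = 1/2.

1/2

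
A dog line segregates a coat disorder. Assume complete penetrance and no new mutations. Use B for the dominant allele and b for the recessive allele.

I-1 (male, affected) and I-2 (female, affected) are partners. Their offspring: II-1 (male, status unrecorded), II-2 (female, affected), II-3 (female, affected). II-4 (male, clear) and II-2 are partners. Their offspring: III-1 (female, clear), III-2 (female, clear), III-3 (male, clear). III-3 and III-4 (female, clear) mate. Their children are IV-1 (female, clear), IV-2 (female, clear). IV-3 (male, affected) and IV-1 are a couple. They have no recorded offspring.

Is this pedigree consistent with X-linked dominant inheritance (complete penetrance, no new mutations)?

A consistent assignment under X-linked dominant exists: I-1 X^B Y, I-2 X^B X^b, II-1 X^B Y, II-2 X^B X^b, II-3 X^B X^B, II-4 X^b Y, III-1 X^b X^b, III-2 X^b X^b, III-3 X^b Y, III-4 X^b X^b, IV-1 X^b X^b, IV-2 X^b X^b, IV-3 X^B Y.
In this assignment every recorded phenotype matches its genotype and every non-founder's genotype is obtainable from its parents' genotypes, so the pedigree is consistent.

Yes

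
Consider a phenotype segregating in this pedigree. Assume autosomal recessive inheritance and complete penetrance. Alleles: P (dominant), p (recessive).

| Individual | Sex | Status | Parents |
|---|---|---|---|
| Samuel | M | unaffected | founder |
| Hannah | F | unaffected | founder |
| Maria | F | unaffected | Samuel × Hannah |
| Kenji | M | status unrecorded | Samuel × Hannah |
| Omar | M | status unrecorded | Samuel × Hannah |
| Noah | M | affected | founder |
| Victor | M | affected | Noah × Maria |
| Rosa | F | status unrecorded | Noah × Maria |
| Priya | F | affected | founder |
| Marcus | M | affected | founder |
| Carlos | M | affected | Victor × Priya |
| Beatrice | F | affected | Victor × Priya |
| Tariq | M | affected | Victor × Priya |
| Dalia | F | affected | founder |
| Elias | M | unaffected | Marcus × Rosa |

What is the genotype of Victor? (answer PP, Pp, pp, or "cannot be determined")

Victor is affected, so Victor is pp.

pp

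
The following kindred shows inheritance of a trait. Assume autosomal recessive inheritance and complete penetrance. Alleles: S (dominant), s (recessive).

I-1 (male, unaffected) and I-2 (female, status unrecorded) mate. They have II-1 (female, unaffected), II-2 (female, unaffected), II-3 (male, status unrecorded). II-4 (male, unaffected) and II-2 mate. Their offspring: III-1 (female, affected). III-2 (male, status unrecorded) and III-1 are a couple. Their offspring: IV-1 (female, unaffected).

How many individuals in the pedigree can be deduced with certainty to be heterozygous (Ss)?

3

Obligate heterozygotes: II-2 is unaffected so carries S and passed s to III-1 (ss), so II-2 is Ss; II-4 is unaffected so carries S and passed s to III-1 (ss), so II-4 is Ss; IV-1 is unaffected so carries S and received s from III-1 (ss), so IV-1 is Ss.
Every other individual is either homozygous by phenotype or has at least one consistent homozygous assignment, so the count is 3.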